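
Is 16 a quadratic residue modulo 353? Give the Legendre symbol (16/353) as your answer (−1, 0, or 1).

Euler's criterion: (16/353) ≡ 16^176 (mod 353).
16^2 ≡ 256 (mod 353)
16^4 ≡ 231 (mod 353)
16^8 ≡ 58 (mod 353)
16^16 ≡ 187 (mod 353)
16^32 ≡ 22 (mod 353)
16^64 ≡ 131 (mod 353)
16^128 ≡ 217 (mod 353)
16^176 = 16^(128+32+16) ≡ 1 (mod 353).
Result is 1, so (16/353) = 1.

1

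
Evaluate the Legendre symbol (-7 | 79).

Euler's criterion: (-7/79) ≡ 72^39 (mod 79).
72^2 ≡ 49 (mod 79)
72^4 ≡ 31 (mod 79)
72^8 ≡ 13 (mod 79)
72^16 ≡ 11 (mod 79)
72^32 ≡ 42 (mod 79)
72^39 = 72^(32+4+2+1) ≡ 1 (mod 79).
Result is 1, so (-7/79) = 1.

1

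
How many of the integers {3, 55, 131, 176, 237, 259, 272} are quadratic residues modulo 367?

(3/367) = -1 → non-residue.
(55/367) = +1 → QR.
(131/367) = -1 → non-residue.
(176/367) = -1 → non-residue.
(237/367) = +1 → QR.
(259/367) = +1 → QR.
(272/367) = -1 → non-residue.
Total quadratic residues among the 7: 3.

3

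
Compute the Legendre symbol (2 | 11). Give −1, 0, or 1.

-1

Euler's criterion: (2/11) ≡ 2^5 (mod 11).
2^2 ≡ 4 (mod 11)
2^4 ≡ 5 (mod 11)
2^5 = 2^(4+1) ≡ 10 (mod 11).
Result is 10 ≡ −1, so (2/11) = −1.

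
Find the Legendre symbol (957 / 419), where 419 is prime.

First reduce: 957 ≡ 119 (mod 419).
Reciprocity: 119 ≡ 3 and 419 ≡ 3 (mod 4), so (119/419) = −(419/119).
Reduce top mod 119: now compute (62/119).
Pull out 2: since 119 ≡ 7 (mod 8), (2/119) = +1.
Reciprocity: 31 ≡ 3 and 119 ≡ 3 (mod 4), so (31/119) = −(119/31).
Reduce top mod 31: now compute (26/31).
Pull out 2: since 31 ≡ 7 (mod 8), (2/31) = +1.
Reciprocity: 13 ≡ 1 and 31 ≡ 3 (mod 4), so (13/31) = +(31/13).
Reduce top mod 13: now compute (5/13).
Reciprocity: 5 ≡ 1 and 13 ≡ 1 (mod 4), so (5/13) = +(13/5).
Reduce top mod 5: now compute (3/5).
Reciprocity: 3 ≡ 3 and 5 ≡ 1 (mod 4), so (3/5) = +(5/3).
Reduce top mod 3: now compute (2/3).
Pull out 2: since 3 ≡ 3 (mod 8), (2/3) = -1.
Reached (1/3) = 1. Collecting the sign flips along the way, the symbol is -1.

-1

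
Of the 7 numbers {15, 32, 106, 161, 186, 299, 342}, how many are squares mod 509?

(15/509) = -1 → non-residue.
(32/509) = -1 → non-residue.
(106/509) = +1 → QR.
(161/509) = -1 → non-residue.
(186/509) = -1 → non-residue.
(299/509) = -1 → non-residue.
(342/509) = +1 → QR.
Total quadratic residues among the 7: 2.

2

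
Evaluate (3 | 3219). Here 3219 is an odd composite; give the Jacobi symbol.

0

Reciprocity: 3 ≡ 3 and 3219 ≡ 3 (mod 4), so (3/3219) = −(3219/3).
Reduce top mod 3: now compute (0/3).
Top reduces to 0: gcd > 1, so the symbol is 0.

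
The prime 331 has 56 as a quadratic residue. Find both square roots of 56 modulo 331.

52, 279

Since 331 ≡ 3 (mod 4), a square root of 56 is 56^((331+1)/4) = 56^83 mod 331.
Repeated squaring: 56^2≡157, 56^4≡155, 56^8≡193, 56^16≡177, 56^32≡215, 56^64≡216 (mod 331).
56^83 = 56^(64+16+2+1) ≡ 279 (mod 331).
Check: 279² = 77841 ≡ 56 (mod 331). The two roots are 52 and 279.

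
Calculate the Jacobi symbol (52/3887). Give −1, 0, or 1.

0

Pull out 2^2: since 3887 ≡ 7 (mod 8), (2/3887) = +1, so (2/3887)^2 = +1.
Reciprocity: 13 ≡ 1 and 3887 ≡ 3 (mod 4), so (13/3887) = +(3887/13).
Reduce top mod 13: now compute (0/13).
Top reduces to 0: gcd > 1, so the symbol is 0.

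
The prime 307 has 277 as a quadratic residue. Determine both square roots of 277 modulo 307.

Since 307 ≡ 3 (mod 4), a square root of 277 is 277^((307+1)/4) = 277^77 mod 307.
Repeated squaring: 277^2≡286, 277^4≡134, 277^8≡150, 277^16≡89, 277^32≡246, 277^64≡37 (mod 307).
277^77 = 277^(64+8+4+1) ≡ 225 (mod 307).
Check: 225² = 50625 ≡ 277 (mod 307). The two roots are 82 and 225.

82, 225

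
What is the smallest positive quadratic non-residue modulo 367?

3

(2/367) = +1, so 2 is a residue.
(3/367) = −1, so 3 is the smallest positive non-residue mod 367.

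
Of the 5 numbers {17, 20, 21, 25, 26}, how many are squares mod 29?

(17/29) = -1 → non-residue.
(20/29) = +1 → QR.
(21/29) = -1 → non-residue.
(25/29) = +1 → QR.
(26/29) = -1 → non-residue.
Total quadratic residues among the 5: 2.

2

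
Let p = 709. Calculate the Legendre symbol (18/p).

-1

Pull out 2: since 709 ≡ 5 (mod 8), (2/709) = -1.
Reciprocity: 9 ≡ 1 and 709 ≡ 1 (mod 4), so (9/709) = +(709/9).
Reduce top mod 9: now compute (7/9).
Reciprocity: 7 ≡ 3 and 9 ≡ 1 (mod 4), so (7/9) = +(9/7).
Reduce top mod 7: now compute (2/7).
Pull out 2: since 7 ≡ 7 (mod 8), (2/7) = +1.
Reached (1/7) = 1. Collecting the sign flips along the way, the symbol is -1.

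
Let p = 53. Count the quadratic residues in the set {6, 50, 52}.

(6/53) = +1 → QR.
(50/53) = -1 → non-residue.
(52/53) = +1 → QR.
Total quadratic residues among the 3: 2.

2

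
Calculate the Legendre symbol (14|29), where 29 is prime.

-1

Euler's criterion: (14/29) ≡ 14^14 (mod 29).
14^2 ≡ 22 (mod 29)
14^4 ≡ 20 (mod 29)
14^8 ≡ 23 (mod 29)
14^14 = 14^(8+4+2) ≡ 28 (mod 29).
Result is 28 ≡ −1, so (14/29) = −1.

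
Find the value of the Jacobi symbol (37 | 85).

1

Reciprocity: 37 ≡ 1 and 85 ≡ 1 (mod 4), so (37/85) = +(85/37).
Reduce top mod 37: now compute (11/37).
Reciprocity: 11 ≡ 3 and 37 ≡ 1 (mod 4), so (11/37) = +(37/11).
Reduce top mod 11: now compute (4/11).
Pull out 2^2: since 11 ≡ 3 (mod 8), (2/11) = -1, so (2/11)^2 = +1.
Reached (1/11) = 1. Collecting the sign flips along the way, the symbol is +1.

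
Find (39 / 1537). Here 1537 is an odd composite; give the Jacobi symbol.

Reciprocity: 39 ≡ 3 and 1537 ≡ 1 (mod 4), so (39/1537) = +(1537/39).
Reduce top mod 39: now compute (16/39).
Pull out 2^4: since 39 ≡ 7 (mod 8), (2/39) = +1, so (2/39)^4 = +1.
Reached (1/39) = 1. Collecting the sign flips along the way, the symbol is +1.

1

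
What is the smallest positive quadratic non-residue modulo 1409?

(2/1409) = +1, so 2 is a residue.
(3/1409) = −1, so 3 is the smallest positive non-residue mod 1409.

3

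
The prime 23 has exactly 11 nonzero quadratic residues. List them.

Square k = 1,…,11 (k and 23−k give the same square):
1²=1, 2²=4, 3²=9, 4²=16, 5²≡2, 6²≡13, 7²≡3, 8²≡18, 9²≡12, 10²≡8, 11²≡6 (mod 23).
So the quadratic residues mod 23 are {1, 2, 3, 4, 6, 8, 9, 12, 13, 16, 18}.

1,2,3,4,6,8,9,12,13,16,18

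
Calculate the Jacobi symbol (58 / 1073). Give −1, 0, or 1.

0

Pull out 2: since 1073 ≡ 1 (mod 8), (2/1073) = +1.
Reciprocity: 29 ≡ 1 and 1073 ≡ 1 (mod 4), so (29/1073) = +(1073/29).
Reduce top mod 29: now compute (0/29).
Top reduces to 0: gcd > 1, so the symbol is 0.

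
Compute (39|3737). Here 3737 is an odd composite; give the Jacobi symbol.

1

Reciprocity: 39 ≡ 3 and 3737 ≡ 1 (mod 4), so (39/3737) = +(3737/39).
Reduce top mod 39: now compute (32/39).
Pull out 2^5: since 39 ≡ 7 (mod 8), (2/39) = +1, so (2/39)^5 = +1.
Reached (1/39) = 1. Collecting the sign flips along the way, the symbol is +1.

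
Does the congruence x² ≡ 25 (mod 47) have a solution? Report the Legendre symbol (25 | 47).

1

Reciprocity: 25 ≡ 1 and 47 ≡ 3 (mod 4), so (25/47) = +(47/25).
Reduce top mod 25: now compute (22/25).
Pull out 2: since 25 ≡ 1 (mod 8), (2/25) = +1.
Reciprocity: 11 ≡ 3 and 25 ≡ 1 (mod 4), so (11/25) = +(25/11).
Reduce top mod 11: now compute (3/11).
Reciprocity: 3 ≡ 3 and 11 ≡ 3 (mod 4), so (3/11) = −(11/3).
Reduce top mod 3: now compute (2/3).
Pull out 2: since 3 ≡ 3 (mod 8), (2/3) = -1.
Reached (1/3) = 1. Collecting the sign flips along the way, the symbol is +1.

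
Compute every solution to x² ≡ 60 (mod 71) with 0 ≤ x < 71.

Since 71 ≡ 3 (mod 4), a square root of 60 is 60^((71+1)/4) = 60^18 mod 71.
Repeated squaring: 60^2≡50, 60^4≡15, 60^8≡12, 60^16≡2 (mod 71).
60^18 = 60^(16+2) ≡ 29 (mod 71).
Check: 29² = 841 ≡ 60 (mod 71). The two roots are 29 and 42.

29, 42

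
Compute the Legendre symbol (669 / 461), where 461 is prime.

-1

Euler's criterion: (669/461) ≡ 208^230 (mod 461).
208^2 ≡ 391 (mod 461)
208^4 ≡ 290 (mod 461)
208^8 ≡ 198 (mod 461)
208^16 ≡ 19 (mod 461)
208^32 ≡ 361 (mod 461)
208^64 ≡ 319 (mod 461)
208^128 ≡ 341 (mod 461)
208^230 = 208^(128+64+32+4+2) ≡ 460 (mod 461).
Result is 460 ≡ −1, so (669/461) = −1.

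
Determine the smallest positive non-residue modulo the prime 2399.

11

(2/2399) = +1, so 2 is a residue.
(3/2399) = +1, so 3 is a residue.
(4/2399) = +1, so 4 is a residue.
(5/2399) = +1, so 5 is a residue.
(6/2399) = +1, so 6 is a residue.
(7/2399) = +1, so 7 is a residue.
(8/2399) = +1, so 8 is a residue.
(9/2399) = +1, so 9 is a residue.
(10/2399) = +1, so 10 is a residue.
(11/2399) = −1, so 11 is the smallest positive non-residue mod 2399.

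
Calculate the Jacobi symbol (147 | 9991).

-1

Reciprocity: 147 ≡ 3 and 9991 ≡ 3 (mod 4), so (147/9991) = −(9991/147).
Reduce top mod 147: now compute (142/147).
Pull out 2: since 147 ≡ 3 (mod 8), (2/147) = -1.
Reciprocity: 71 ≡ 3 and 147 ≡ 3 (mod 4), so (71/147) = −(147/71).
Reduce top mod 71: now compute (5/71).
Reciprocity: 5 ≡ 1 and 71 ≡ 3 (mod 4), so (5/71) = +(71/5).
Reduce top mod 5: now compute (1/5).
Reached (1/5) = 1. Collecting the sign flips along the way, the symbol is -1.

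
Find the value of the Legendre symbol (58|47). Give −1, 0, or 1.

-1

Euler's criterion: (58/47) ≡ 11^23 (mod 47).
11^2 ≡ 27 (mod 47)
11^4 ≡ 24 (mod 47)
11^8 ≡ 12 (mod 47)
11^16 ≡ 3 (mod 47)
11^23 = 11^(16+4+2+1) ≡ 46 (mod 47).
Result is 46 ≡ −1, so (58/47) = −1.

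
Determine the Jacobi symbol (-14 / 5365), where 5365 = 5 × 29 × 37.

1

First reduce: -14 ≡ 5351 (mod 5365).
Reciprocity: 5351 ≡ 3 and 5365 ≡ 1 (mod 4), so (5351/5365) = +(5365/5351).
Reduce top mod 5351: now compute (14/5351).
Pull out 2: since 5351 ≡ 7 (mod 8), (2/5351) = +1.
Reciprocity: 7 ≡ 3 and 5351 ≡ 3 (mod 4), so (7/5351) = −(5351/7).
Reduce top mod 7: now compute (3/7).
Reciprocity: 3 ≡ 3 and 7 ≡ 3 (mod 4), so (3/7) = −(7/3).
Reduce top mod 3: now compute (1/3).
Reached (1/3) = 1. Collecting the sign flips along the way, the symbol is +1.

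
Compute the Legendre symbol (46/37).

1

First reduce: 46 ≡ 9 (mod 37).
Reciprocity: 9 ≡ 1 and 37 ≡ 1 (mod 4), so (9/37) = +(37/9).
Reduce top mod 9: now compute (1/9).
Reached (1/9) = 1. Collecting the sign flips along the way, the symbol is +1.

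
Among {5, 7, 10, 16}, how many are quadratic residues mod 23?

(5/23) = -1 → non-residue.
(7/23) = -1 → non-residue.
(10/23) = -1 → non-residue.
(16/23) = +1 → QR.
Total quadratic residues among the 4: 1.

1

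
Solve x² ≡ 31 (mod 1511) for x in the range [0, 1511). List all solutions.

Since 1511 ≡ 3 (mod 4), a square root of 31 is 31^((1511+1)/4) = 31^378 mod 1511.
Repeated squaring: 31^2≡961, 31^4≡300, 31^8≡851, 31^16≡432, 31^32≡771, 31^64≡618, 31^128≡1152, 31^256≡446 (mod 1511).
31^378 = 31^(256+64+32+16+8+2) ≡ 547 (mod 1511).
Check: 547² = 299209 ≡ 31 (mod 1511). The two roots are 547 and 964.

547, 964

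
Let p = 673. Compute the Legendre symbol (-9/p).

Euler's criterion: (-9/673) ≡ 664^336 (mod 673).
664^2 ≡ 81 (mod 673)
664^4 ≡ 504 (mod 673)
664^8 ≡ 295 (mod 673)
664^16 ≡ 208 (mod 673)
664^32 ≡ 192 (mod 673)
664^64 ≡ 522 (mod 673)
664^128 ≡ 592 (mod 673)
664^256 ≡ 504 (mod 673)
664^336 = 664^(256+64+16) ≡ 1 (mod 673).
Result is 1, so (-9/673) = 1.

1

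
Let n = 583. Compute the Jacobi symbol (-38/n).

-1

First reduce: -38 ≡ 545 (mod 583).
Reciprocity: 545 ≡ 1 and 583 ≡ 3 (mod 4), so (545/583) = +(583/545).
Reduce top mod 545: now compute (38/545).
Pull out 2: since 545 ≡ 1 (mod 8), (2/545) = +1.
Reciprocity: 19 ≡ 3 and 545 ≡ 1 (mod 4), so (19/545) = +(545/19).
Reduce top mod 19: now compute (13/19).
Reciprocity: 13 ≡ 1 and 19 ≡ 3 (mod 4), so (13/19) = +(19/13).
Reduce top mod 13: now compute (6/13).
Pull out 2: since 13 ≡ 5 (mod 8), (2/13) = -1.
Reciprocity: 3 ≡ 3 and 13 ≡ 1 (mod 4), so (3/13) = +(13/3).
Reduce top mod 3: now compute (1/3).
Reached (1/3) = 1. Collecting the sign flips along the way, the symbol is -1.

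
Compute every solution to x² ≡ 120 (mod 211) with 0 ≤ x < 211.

72, 139

Since 211 ≡ 3 (mod 4), a square root of 120 is 120^((211+1)/4) = 120^53 mod 211.
Repeated squaring: 120^2≡52, 120^4≡172, 120^8≡44, 120^16≡37, 120^32≡103 (mod 211).
120^53 = 120^(32+16+4+1) ≡ 139 (mod 211).
Check: 139² = 19321 ≡ 120 (mod 211). The two roots are 72 and 139.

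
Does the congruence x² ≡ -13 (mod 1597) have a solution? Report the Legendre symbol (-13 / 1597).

-1

First reduce: -13 ≡ 1584 (mod 1597).
Pull out 2^4: since 1597 ≡ 5 (mod 8), (2/1597) = -1, so (2/1597)^4 = +1.
Reciprocity: 99 ≡ 3 and 1597 ≡ 1 (mod 4), so (99/1597) = +(1597/99).
Reduce top mod 99: now compute (13/99).
Reciprocity: 13 ≡ 1 and 99 ≡ 3 (mod 4), so (13/99) = +(99/13).
Reduce top mod 13: now compute (8/13).
Pull out 2^3: since 13 ≡ 5 (mod 8), (2/13) = -1, so (2/13)^3 = -1.
Reached (1/13) = 1. Collecting the sign flips along the way, the symbol is -1.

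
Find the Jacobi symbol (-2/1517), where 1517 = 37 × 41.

-1

First reduce: -2 ≡ 1515 (mod 1517).
Reciprocity: 1515 ≡ 3 and 1517 ≡ 1 (mod 4), so (1515/1517) = +(1517/1515).
Reduce top mod 1515: now compute (2/1515).
Pull out 2: since 1515 ≡ 3 (mod 8), (2/1515) = -1.
Reached (1/1515) = 1. Collecting the sign flips along the way, the symbol is -1.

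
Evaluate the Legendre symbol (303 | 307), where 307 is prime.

-1

Reciprocity: 303 ≡ 3 and 307 ≡ 3 (mod 4), so (303/307) = −(307/303).
Reduce top mod 303: now compute (4/303).
Pull out 2^2: since 303 ≡ 7 (mod 8), (2/303) = +1, so (2/303)^2 = +1.
Reached (1/303) = 1. Collecting the sign flips along the way, the symbol is -1.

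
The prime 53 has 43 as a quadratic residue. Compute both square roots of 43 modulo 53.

53 ≡ 1 (mod 4), so we find a root by search.
Trying successive values, 19² = 361 ≡ 43 (mod 53). The other root is 53 − 19 = 34.

19, 34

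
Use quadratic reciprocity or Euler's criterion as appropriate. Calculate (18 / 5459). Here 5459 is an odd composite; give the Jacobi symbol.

Pull out 2: since 5459 ≡ 3 (mod 8), (2/5459) = -1.
Reciprocity: 9 ≡ 1 and 5459 ≡ 3 (mod 4), so (9/5459) = +(5459/9).
Reduce top mod 9: now compute (5/9).
Reciprocity: 5 ≡ 1 and 9 ≡ 1 (mod 4), so (5/9) = +(9/5).
Reduce top mod 5: now compute (4/5).
Pull out 2^2: since 5 ≡ 5 (mod 8), (2/5) = -1, so (2/5)^2 = +1.
Reached (1/5) = 1. Collecting the sign flips along the way, the symbol is -1.

-1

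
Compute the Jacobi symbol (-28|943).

First reduce: -28 ≡ 915 (mod 943).
Reciprocity: 915 ≡ 3 and 943 ≡ 3 (mod 4), so (915/943) = −(943/915).
Reduce top mod 915: now compute (28/915).
Pull out 2^2: since 915 ≡ 3 (mod 8), (2/915) = -1, so (2/915)^2 = +1.
Reciprocity: 7 ≡ 3 and 915 ≡ 3 (mod 4), so (7/915) = −(915/7).
Reduce top mod 7: now compute (5/7).
Reciprocity: 5 ≡ 1 and 7 ≡ 3 (mod 4), so (5/7) = +(7/5).
Reduce top mod 5: now compute (2/5).
Pull out 2: since 5 ≡ 5 (mod 8), (2/5) = -1.
Reached (1/5) = 1. Collecting the sign flips along the way, the symbol is -1.

-1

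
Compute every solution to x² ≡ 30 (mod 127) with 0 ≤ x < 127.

41, 86

Since 127 ≡ 3 (mod 4), a square root of 30 is 30^((127+1)/4) = 30^32 mod 127.
Repeated squaring: 30^2≡11, 30^4≡121, 30^8≡36, 30^16≡26, 30^32≡41 (mod 127).
30^32 = 30^(32) ≡ 41 (mod 127).
Check: 41² = 1681 ≡ 30 (mod 127). The two roots are 41 and 86.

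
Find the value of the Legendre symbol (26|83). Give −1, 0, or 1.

Pull out 2: since 83 ≡ 3 (mod 8), (2/83) = -1.
Reciprocity: 13 ≡ 1 and 83 ≡ 3 (mod 4), so (13/83) = +(83/13).
Reduce top mod 13: now compute (5/13).
Reciprocity: 5 ≡ 1 and 13 ≡ 1 (mod 4), so (5/13) = +(13/5).
Reduce top mod 5: now compute (3/5).
Reciprocity: 3 ≡ 3 and 5 ≡ 1 (mod 4), so (3/5) = +(5/3).
Reduce top mod 3: now compute (2/3).
Pull out 2: since 3 ≡ 3 (mod 8), (2/3) = -1.
Reached (1/3) = 1. Collecting the sign flips along the way, the symbol is +1.

1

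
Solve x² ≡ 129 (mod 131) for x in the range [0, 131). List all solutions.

28, 103

Since 131 ≡ 3 (mod 4), a square root of 129 is 129^((131+1)/4) = 129^33 mod 131.
Repeated squaring: 129^2≡4, 129^4≡16, 129^8≡125, 129^16≡36, 129^32≡117 (mod 131).
129^33 = 129^(32+1) ≡ 28 (mod 131).
Check: 28² = 784 ≡ 129 (mod 131). The two roots are 28 and 103.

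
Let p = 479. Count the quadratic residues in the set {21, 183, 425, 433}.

(21/479) = +1 → QR.
(183/479) = +1 → QR.
(425/479) = -1 → non-residue.
(433/479) = -1 → non-residue.
Total quadratic residues among the 4: 2.

2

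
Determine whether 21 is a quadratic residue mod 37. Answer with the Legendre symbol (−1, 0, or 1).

1

Euler's criterion: (21/37) ≡ 21^18 (mod 37).
21^2 ≡ 34 (mod 37)
21^4 ≡ 9 (mod 37)
21^8 ≡ 7 (mod 37)
21^16 ≡ 12 (mod 37)
21^18 = 21^(16+2) ≡ 1 (mod 37).
Result is 1, so (21/37) = 1.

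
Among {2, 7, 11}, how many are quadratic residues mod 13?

0

(2/13) = -1 → non-residue.
(7/13) = -1 → non-residue.
(11/13) = -1 → non-residue.
Total quadratic residues among the 3: 0.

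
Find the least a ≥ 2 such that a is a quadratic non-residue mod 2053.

(2/2053) = −1, so 2 is the smallest positive non-residue mod 2053.

2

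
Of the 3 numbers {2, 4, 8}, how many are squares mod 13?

(2/13) = -1 → non-residue.
(4/13) = +1 → QR.
(8/13) = -1 → non-residue.
Total quadratic residues among the 3: 1.

1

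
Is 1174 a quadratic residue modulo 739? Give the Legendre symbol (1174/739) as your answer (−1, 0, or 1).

1

First reduce: 1174 ≡ 435 (mod 739).
Reciprocity: 435 ≡ 3 and 739 ≡ 3 (mod 4), so (435/739) = −(739/435).
Reduce top mod 435: now compute (304/435).
Pull out 2^4: since 435 ≡ 3 (mod 8), (2/435) = -1, so (2/435)^4 = +1.
Reciprocity: 19 ≡ 3 and 435 ≡ 3 (mod 4), so (19/435) = −(435/19).
Reduce top mod 19: now compute (17/19).
Reciprocity: 17 ≡ 1 and 19 ≡ 3 (mod 4), so (17/19) = +(19/17).
Reduce top mod 17: now compute (2/17).
Pull out 2: since 17 ≡ 1 (mod 8), (2/17) = +1.
Reached (1/17) = 1. Collecting the sign flips along the way, the symbol is +1.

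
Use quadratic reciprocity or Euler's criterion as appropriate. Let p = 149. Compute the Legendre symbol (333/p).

First reduce: 333 ≡ 35 (mod 149).
Reciprocity: 35 ≡ 3 and 149 ≡ 1 (mod 4), so (35/149) = +(149/35).
Reduce top mod 35: now compute (9/35).
Reciprocity: 9 ≡ 1 and 35 ≡ 3 (mod 4), so (9/35) = +(35/9).
Reduce top mod 9: now compute (8/9).
Pull out 2^3: since 9 ≡ 1 (mod 8), (2/9) = +1, so (2/9)^3 = +1.
Reached (1/9) = 1. Collecting the sign flips along the way, the symbol is +1.

1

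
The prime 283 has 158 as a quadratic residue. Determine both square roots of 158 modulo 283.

Since 283 ≡ 3 (mod 4), a square root of 158 is 158^((283+1)/4) = 158^71 mod 283.
Repeated squaring: 158^2≡60, 158^4≡204, 158^8≡15, 158^16≡225, 158^32≡251, 158^64≡175 (mod 283).
158^71 = 158^(64+4+2+1) ≡ 262 (mod 283).
Check: 262² = 68644 ≡ 158 (mod 283). The two roots are 21 and 262.

21, 262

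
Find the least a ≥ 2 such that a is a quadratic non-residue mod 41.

3

(2/41) = +1, so 2 is a residue.
(3/41) = −1, so 3 is the smallest positive non-residue mod 41.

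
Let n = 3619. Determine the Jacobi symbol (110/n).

Pull out 2: since 3619 ≡ 3 (mod 8), (2/3619) = -1.
Reciprocity: 55 ≡ 3 and 3619 ≡ 3 (mod 4), so (55/3619) = −(3619/55).
Reduce top mod 55: now compute (44/55).
Pull out 2^2: since 55 ≡ 7 (mod 8), (2/55) = +1, so (2/55)^2 = +1.
Reciprocity: 11 ≡ 3 and 55 ≡ 3 (mod 4), so (11/55) = −(55/11).
Reduce top mod 11: now compute (0/11).
Top reduces to 0: gcd > 1, so the symbol is 0.

0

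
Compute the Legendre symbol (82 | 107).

-1

Euler's criterion: (82/107) ≡ 82^53 (mod 107).
82^2 ≡ 90 (mod 107)
82^4 ≡ 75 (mod 107)
82^8 ≡ 61 (mod 107)
82^16 ≡ 83 (mod 107)
82^32 ≡ 41 (mod 107)
82^53 = 82^(32+16+4+1) ≡ 106 (mod 107).
Result is 106 ≡ −1, so (82/107) = −1.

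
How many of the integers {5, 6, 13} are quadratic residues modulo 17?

(5/17) = -1 → non-residue.
(6/17) = -1 → non-residue.
(13/17) = +1 → QR.
Total quadratic residues among the 3: 1.

1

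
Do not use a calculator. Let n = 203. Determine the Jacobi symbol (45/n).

Reciprocity: 45 ≡ 1 and 203 ≡ 3 (mod 4), so (45/203) = +(203/45).
Reduce top mod 45: now compute (23/45).
Reciprocity: 23 ≡ 3 and 45 ≡ 1 (mod 4), so (23/45) = +(45/23).
Reduce top mod 23: now compute (22/23).
Pull out 2: since 23 ≡ 7 (mod 8), (2/23) = +1.
Reciprocity: 11 ≡ 3 and 23 ≡ 3 (mod 4), so (11/23) = −(23/11).
Reduce top mod 11: now compute (1/11).
Reached (1/11) = 1. Collecting the sign flips along the way, the symbol is -1.

-1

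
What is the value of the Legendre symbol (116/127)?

Euler's criterion: (116/127) ≡ 116^63 (mod 127).
116^2 ≡ 121 (mod 127)
116^4 ≡ 36 (mod 127)
116^8 ≡ 26 (mod 127)
116^16 ≡ 41 (mod 127)
116^32 ≡ 30 (mod 127)
116^63 = 116^(32+16+8+4+2+1) ≡ 126 (mod 127).
Result is 126 ≡ −1, so (116/127) = −1.

-1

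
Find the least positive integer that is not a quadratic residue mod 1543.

3

(2/1543) = +1, so 2 is a residue.
(3/1543) = −1, so 3 is the smallest positive non-residue mod 1543.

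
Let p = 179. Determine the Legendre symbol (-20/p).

-1

First reduce: -20 ≡ 159 (mod 179).
Reciprocity: 159 ≡ 3 and 179 ≡ 3 (mod 4), so (159/179) = −(179/159).
Reduce top mod 159: now compute (20/159).
Pull out 2^2: since 159 ≡ 7 (mod 8), (2/159) = +1, so (2/159)^2 = +1.
Reciprocity: 5 ≡ 1 and 159 ≡ 3 (mod 4), so (5/159) = +(159/5).
Reduce top mod 5: now compute (4/5).
Pull out 2^2: since 5 ≡ 5 (mod 8), (2/5) = -1, so (2/5)^2 = +1.
Reached (1/5) = 1. Collecting the sign flips along the way, the symbol is -1.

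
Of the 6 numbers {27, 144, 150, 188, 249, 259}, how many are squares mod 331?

(27/331) = -1 → non-residue.
(144/331) = +1 → QR.
(150/331) = +1 → QR.
(188/331) = -1 → non-residue.
(249/331) = -1 → non-residue.
(259/331) = +1 → QR.
Total quadratic residues among the 6: 3.

3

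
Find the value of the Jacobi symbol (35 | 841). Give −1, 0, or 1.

Reciprocity: 35 ≡ 3 and 841 ≡ 1 (mod 4), so (35/841) = +(841/35).
Reduce top mod 35: now compute (1/35).
Reached (1/35) = 1. Collecting the sign flips along the way, the symbol is +1.

1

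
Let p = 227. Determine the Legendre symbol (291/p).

1

First reduce: 291 ≡ 64 (mod 227).
Pull out 2^6: since 227 ≡ 3 (mod 8), (2/227) = -1, so (2/227)^6 = +1.
Reached (1/227) = 1. Collecting the sign flips along the way, the symbol is +1.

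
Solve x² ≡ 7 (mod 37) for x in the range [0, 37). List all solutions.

37 ≡ 1 (mod 4), so we find a root by search.
Trying successive values, 9² = 81 ≡ 7 (mod 37). The other root is 37 − 9 = 28.

9, 28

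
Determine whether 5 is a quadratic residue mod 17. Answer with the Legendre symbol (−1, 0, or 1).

Reciprocity: 5 ≡ 1 and 17 ≡ 1 (mod 4), so (5/17) = +(17/5).
Reduce top mod 5: now compute (2/5).
Pull out 2: since 5 ≡ 5 (mod 8), (2/5) = -1.
Reached (1/5) = 1. Collecting the sign flips along the way, the symbol is -1.

-1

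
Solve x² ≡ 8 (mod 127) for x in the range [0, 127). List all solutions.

Since 127 ≡ 3 (mod 4), a square root of 8 is 8^((127+1)/4) = 8^32 mod 127.
Repeated squaring: 8^2≡64, 8^4≡32, 8^8≡8, 8^16≡64, 8^32≡32 (mod 127).
8^32 = 8^(32) ≡ 32 (mod 127).
Check: 32² = 1024 ≡ 8 (mod 127). The two roots are 32 and 95.

32, 95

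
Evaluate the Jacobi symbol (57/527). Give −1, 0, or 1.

Reciprocity: 57 ≡ 1 and 527 ≡ 3 (mod 4), so (57/527) = +(527/57).
Reduce top mod 57: now compute (14/57).
Pull out 2: since 57 ≡ 1 (mod 8), (2/57) = +1.
Reciprocity: 7 ≡ 3 and 57 ≡ 1 (mod 4), so (7/57) = +(57/7).
Reduce top mod 7: now compute (1/7).
Reached (1/7) = 1. Collecting the sign flips along the way, the symbol is +1.

1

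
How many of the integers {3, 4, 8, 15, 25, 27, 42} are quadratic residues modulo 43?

(3/43) = -1 → non-residue.
(4/43) = +1 → QR.
(8/43) = -1 → non-residue.
(15/43) = +1 → QR.
(25/43) = +1 → QR.
(27/43) = -1 → non-residue.
(42/43) = -1 → non-residue.
Total quadratic residues among the 7: 3.

3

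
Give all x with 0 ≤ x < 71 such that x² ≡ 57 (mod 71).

Since 71 ≡ 3 (mod 4), a square root of 57 is 57^((71+1)/4) = 57^18 mod 71.
Repeated squaring: 57^2≡54, 57^4≡5, 57^8≡25, 57^16≡57 (mod 71).
57^18 = 57^(16+2) ≡ 25 (mod 71).
Check: 25² = 625 ≡ 57 (mod 71). The two roots are 25 and 46.

25, 46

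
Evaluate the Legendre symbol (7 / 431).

-1

Euler's criterion: (7/431) ≡ 7^215 (mod 431).
7^2 ≡ 49 (mod 431)
7^4 ≡ 246 (mod 431)
7^8 ≡ 176 (mod 431)
7^16 ≡ 375 (mod 431)
7^32 ≡ 119 (mod 431)
7^64 ≡ 369 (mod 431)
7^128 ≡ 396 (mod 431)
7^215 = 7^(128+64+16+4+2+1) ≡ 430 (mod 431).
Result is 430 ≡ −1, so (7/431) = −1.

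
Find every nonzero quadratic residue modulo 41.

Square k = 1,…,20 (k and 41−k give the same square):
1²=1, 2²=4, 3²=9, 4²=16, 5²=25, 6²=36, 7²≡8, 8²≡23, 9²≡40, 10²≡18, 11²≡39, 12²≡21, 13²≡5, 14²≡32, 15²≡20, 16²≡10, 17²≡2, 18²≡37, 19²≡33, 20²≡31 (mod 41).
So the quadratic residues mod 41 are {1, 2, 4, 5, 8, 9, 10, 16, 18, 20, 21, 23, 25, 31, 32, 33, 36, 37, 39, 40}.

1, 2, 4, 5, 8, 9, 10, 16, 18, 20, 21, 23, 25, 31, 32, 33, 36, 37, 39, 40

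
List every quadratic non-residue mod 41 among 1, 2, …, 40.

Square k = 1,…,20 (k and 41−k give the same square):
1²=1, 2²=4, 3²=9, 4²=16, 5²=25, 6²=36, 7²≡8, 8²≡23, 9²≡40, 10²≡18, 11²≡39, 12²≡21, 13²≡5, 14²≡32, 15²≡20, 16²≡10, 17²≡2, 18²≡37, 19²≡33, 20²≡31 (mod 41).
The residues are {1, 2, 4, 5, 8, 9, 10, 16, 18, 20, 21, 23, 25, 31, 32, 33, 36, 37, 39, 40}; the non-residues are the remaining 20 nonzero classes.

3 6 7 11 12 13 14 15 17 19 22 24 26 27 28 29 30 34 35 38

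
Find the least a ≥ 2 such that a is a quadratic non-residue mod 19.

2

(2/19) = −1, so 2 is the smallest positive non-residue mod 19.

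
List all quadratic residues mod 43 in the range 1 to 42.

Square k = 1,…,21 (k and 43−k give the same square):
1²=1, 2²=4, 3²=9, 4²=16, 5²=25, 6²=36, 7²≡6, 8²≡21, 9²≡38, 10²≡14, 11²≡35, 12²≡15, 13²≡40, 14²≡24, 15²≡10, 16²≡41, 17²≡31, 18²≡23, 19²≡17, 20²≡13, 21²≡11 (mod 43).
So the quadratic residues mod 43 are {1, 4, 6, 9, 10, 11, 13, 14, 15, 16, 17, 21, 23, 24, 25, 31, 35, 36, 38, 40, 41}.

1, 4, 6, 9, 10, 11, 13, 14, 15, 16, 17, 21, 23, 24, 25, 31, 35, 36, 38, 40, 41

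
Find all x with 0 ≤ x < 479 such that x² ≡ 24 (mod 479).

98, 381

Since 479 ≡ 3 (mod 4), a square root of 24 is 24^((479+1)/4) = 24^120 mod 479.
Repeated squaring: 24^2≡97, 24^4≡308, 24^8≡22, 24^16≡5, 24^32≡25, 24^64≡146 (mod 479).
24^120 = 24^(64+32+16+8) ≡ 98 (mod 479).
Check: 98² = 9604 ≡ 24 (mod 479). The two roots are 98 and 381.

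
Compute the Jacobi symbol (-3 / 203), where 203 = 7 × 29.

-1

First reduce: -3 ≡ 200 (mod 203).
Pull out 2^3: since 203 ≡ 3 (mod 8), (2/203) = -1, so (2/203)^3 = -1.
Reciprocity: 25 ≡ 1 and 203 ≡ 3 (mod 4), so (25/203) = +(203/25).
Reduce top mod 25: now compute (3/25).
Reciprocity: 3 ≡ 3 and 25 ≡ 1 (mod 4), so (3/25) = +(25/3).
Reduce top mod 3: now compute (1/3).
Reached (1/3) = 1. Collecting the sign flips along the way, the symbol is -1.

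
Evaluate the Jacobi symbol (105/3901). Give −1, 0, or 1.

Reciprocity: 105 ≡ 1 and 3901 ≡ 1 (mod 4), so (105/3901) = +(3901/105).
Reduce top mod 105: now compute (16/105).
Pull out 2^4: since 105 ≡ 1 (mod 8), (2/105) = +1, so (2/105)^4 = +1.
Reached (1/105) = 1. Collecting the sign flips along the way, the symbol is +1.

1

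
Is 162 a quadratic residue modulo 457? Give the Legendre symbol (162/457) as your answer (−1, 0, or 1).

Pull out 2: since 457 ≡ 1 (mod 8), (2/457) = +1.
Reciprocity: 81 ≡ 1 and 457 ≡ 1 (mod 4), so (81/457) = +(457/81).
Reduce top mod 81: now compute (52/81).
Pull out 2^2: since 81 ≡ 1 (mod 8), (2/81) = +1, so (2/81)^2 = +1.
Reciprocity: 13 ≡ 1 and 81 ≡ 1 (mod 4), so (13/81) = +(81/13).
Reduce top mod 13: now compute (3/13).
Reciprocity: 3 ≡ 3 and 13 ≡ 1 (mod 4), so (3/13) = +(13/3).
Reduce top mod 3: now compute (1/3).
Reached (1/3) = 1. Collecting the sign flips along the way, the symbol is +1.

1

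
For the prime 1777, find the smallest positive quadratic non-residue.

(2/1777) = +1, so 2 is a residue.
(3/1777) = +1, so 3 is a residue.
(4/1777) = +1, so 4 is a residue.
(5/1777) = −1, so 5 is the smallest positive non-residue mod 1777.

5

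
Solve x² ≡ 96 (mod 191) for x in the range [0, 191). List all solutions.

Since 191 ≡ 3 (mod 4), a square root of 96 is 96^((191+1)/4) = 96^48 mod 191.
Repeated squaring: 96^2≡48, 96^4≡12, 96^8≡144, 96^16≡108, 96^32≡13 (mod 191).
96^48 = 96^(32+16) ≡ 67 (mod 191).
Check: 67² = 4489 ≡ 96 (mod 191). The two roots are 67 and 124.

67, 124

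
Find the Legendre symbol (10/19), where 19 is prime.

Euler's criterion: (10/19) ≡ 10^9 (mod 19).
10^2 ≡ 5 (mod 19)
10^4 ≡ 6 (mod 19)
10^8 ≡ 17 (mod 19)
10^9 = 10^(8+1) ≡ 18 (mod 19).
Result is 18 ≡ −1, so (10/19) = −1.

-1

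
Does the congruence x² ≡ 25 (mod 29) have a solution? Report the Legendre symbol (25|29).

Reciprocity: 25 ≡ 1 and 29 ≡ 1 (mod 4), so (25/29) = +(29/25).
Reduce top mod 25: now compute (4/25).
Pull out 2^2: since 25 ≡ 1 (mod 8), (2/25) = +1, so (2/25)^2 = +1.
Reached (1/25) = 1. Collecting the sign flips along the way, the symbol is +1.

1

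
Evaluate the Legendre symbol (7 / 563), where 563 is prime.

Euler's criterion: (7/563) ≡ 7^281 (mod 563).
7^2 ≡ 49 (mod 563)
7^4 ≡ 149 (mod 563)
7^8 ≡ 244 (mod 563)
7^16 ≡ 421 (mod 563)
7^32 ≡ 459 (mod 563)
7^64 ≡ 119 (mod 563)
7^128 ≡ 86 (mod 563)
7^256 ≡ 77 (mod 563)
7^281 = 7^(256+16+8+1) ≡ 1 (mod 563).
Result is 1, so (7/563) = 1.

1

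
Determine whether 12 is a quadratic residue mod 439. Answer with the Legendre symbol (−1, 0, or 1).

-1

Pull out 2^2: since 439 ≡ 7 (mod 8), (2/439) = +1, so (2/439)^2 = +1.
Reciprocity: 3 ≡ 3 and 439 ≡ 3 (mod 4), so (3/439) = −(439/3).
Reduce top mod 3: now compute (1/3).
Reached (1/3) = 1. Collecting the sign flips along the way, the symbol is -1.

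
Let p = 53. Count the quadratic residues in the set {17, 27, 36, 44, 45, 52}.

(17/53) = +1 → QR.
(27/53) = -1 → non-residue.
(36/53) = +1 → QR.
(44/53) = +1 → QR.
(45/53) = -1 → non-residue.
(52/53) = +1 → QR.
Total quadratic residues among the 6: 4.

4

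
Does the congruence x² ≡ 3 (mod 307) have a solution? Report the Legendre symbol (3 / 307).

-1

Euler's criterion: (3/307) ≡ 3^153 (mod 307).
3^2 ≡ 9 (mod 307)
3^4 ≡ 81 (mod 307)
3^8 ≡ 114 (mod 307)
3^16 ≡ 102 (mod 307)
3^32 ≡ 273 (mod 307)
3^64 ≡ 235 (mod 307)
3^128 ≡ 272 (mod 307)
3^153 = 3^(128+16+8+1) ≡ 306 (mod 307).
Result is 306 ≡ −1, so (3/307) = −1.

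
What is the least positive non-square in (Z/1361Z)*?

3

(2/1361) = +1, so 2 is a residue.
(3/1361) = −1, so 3 is the smallest positive non-residue mod 1361.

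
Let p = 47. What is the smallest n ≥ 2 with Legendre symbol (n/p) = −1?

(2/47) = +1, so 2 is a residue.
(3/47) = +1, so 3 is a residue.
(4/47) = +1, so 4 is a residue.
(5/47) = −1, so 5 is the smallest positive non-residue mod 47.

5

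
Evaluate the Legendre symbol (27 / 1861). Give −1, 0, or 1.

Reciprocity: 27 ≡ 3 and 1861 ≡ 1 (mod 4), so (27/1861) = +(1861/27).
Reduce top mod 27: now compute (25/27).
Reciprocity: 25 ≡ 1 and 27 ≡ 3 (mod 4), so (25/27) = +(27/25).
Reduce top mod 25: now compute (2/25).
Pull out 2: since 25 ≡ 1 (mod 8), (2/25) = +1.
Reached (1/25) = 1. Collecting the sign flips along the way, the symbol is +1.

1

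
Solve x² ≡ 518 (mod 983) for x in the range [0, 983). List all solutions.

Since 983 ≡ 3 (mod 4), a square root of 518 is 518^((983+1)/4) = 518^246 mod 983.
Repeated squaring: 518^2≡948, 518^4≡242, 518^8≡567, 518^16≡48, 518^32≡338, 518^64≡216, 518^128≡455 (mod 983).
518^246 = 518^(128+64+32+16+4+2) ≡ 475 (mod 983).
Check: 475² = 225625 ≡ 518 (mod 983). The two roots are 475 and 508.

475, 508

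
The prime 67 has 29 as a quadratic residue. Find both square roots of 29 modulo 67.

Since 67 ≡ 3 (mod 4), a square root of 29 is 29^((67+1)/4) = 29^17 mod 67.
Repeated squaring: 29^2≡37, 29^4≡29, 29^8≡37, 29^16≡29 (mod 67).
29^17 = 29^(16+1) ≡ 37 (mod 67).
Check: 37² = 1369 ≡ 29 (mod 67). The two roots are 30 and 37.

30, 37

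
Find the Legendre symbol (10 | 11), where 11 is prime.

Pull out 2: since 11 ≡ 3 (mod 8), (2/11) = -1.
Reciprocity: 5 ≡ 1 and 11 ≡ 3 (mod 4), so (5/11) = +(11/5).
Reduce top mod 5: now compute (1/5).
Reached (1/5) = 1. Collecting the sign flips along the way, the symbol is -1.

-1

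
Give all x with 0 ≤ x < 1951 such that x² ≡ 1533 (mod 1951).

164, 1787

Since 1951 ≡ 3 (mod 4), a square root of 1533 is 1533^((1951+1)/4) = 1533^488 mod 1951.
Repeated squaring: 1533^2≡1085, 1533^4≡772, 1533^8≡929, 1533^16≡699, 1533^32≡851, 1533^64≡380, 1533^128≡26, 1533^256≡676 (mod 1951).
1533^488 = 1533^(256+128+64+32+8) ≡ 1787 (mod 1951).
Check: 1787² = 3193369 ≡ 1533 (mod 1951). The two roots are 164 and 1787.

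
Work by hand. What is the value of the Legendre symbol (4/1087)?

Pull out 2^2: since 1087 ≡ 7 (mod 8), (2/1087) = +1, so (2/1087)^2 = +1.
Reached (1/1087) = 1. Collecting the sign flips along the way, the symbol is +1.

1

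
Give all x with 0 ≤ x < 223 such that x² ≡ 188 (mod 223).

Since 223 ≡ 3 (mod 4), a square root of 188 is 188^((223+1)/4) = 188^56 mod 223.
Repeated squaring: 188^2≡110, 188^4≡58, 188^8≡19, 188^16≡138, 188^32≡89 (mod 223).
188^56 = 188^(32+16+8) ≡ 100 (mod 223).
Check: 100² = 10000 ≡ 188 (mod 223). The two roots are 100 and 123.

100, 123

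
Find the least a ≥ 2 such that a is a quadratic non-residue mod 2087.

(2/2087) = +1, so 2 is a residue.
(3/2087) = +1, so 3 is a residue.
(4/2087) = +1, so 4 is a residue.
(5/2087) = −1, so 5 is the smallest positive non-residue mod 2087.

5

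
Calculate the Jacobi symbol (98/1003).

-1

Pull out 2: since 1003 ≡ 3 (mod 8), (2/1003) = -1.
Reciprocity: 49 ≡ 1 and 1003 ≡ 3 (mod 4), so (49/1003) = +(1003/49).
Reduce top mod 49: now compute (23/49).
Reciprocity: 23 ≡ 3 and 49 ≡ 1 (mod 4), so (23/49) = +(49/23).
Reduce top mod 23: now compute (3/23).
Reciprocity: 3 ≡ 3 and 23 ≡ 3 (mod 4), so (3/23) = −(23/3).
Reduce top mod 3: now compute (2/3).
Pull out 2: since 3 ≡ 3 (mod 8), (2/3) = -1.
Reached (1/3) = 1. Collecting the sign flips along the way, the symbol is -1.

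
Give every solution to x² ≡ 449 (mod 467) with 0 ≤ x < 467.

Since 467 ≡ 3 (mod 4), a square root of 449 is 449^((467+1)/4) = 449^117 mod 467.
Repeated squaring: 449^2≡324, 449^4≡368, 449^8≡461, 449^16≡36, 449^32≡362, 449^64≡284 (mod 467).
449^117 = 449^(64+32+16+4+1) ≡ 89 (mod 467).
Check: 89² = 7921 ≡ 449 (mod 467). The two roots are 89 and 378.

89, 378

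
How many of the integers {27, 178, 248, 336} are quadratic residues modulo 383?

3

(27/383) = +1 → QR.
(178/383) = -1 → non-residue.
(248/383) = +1 → QR.
(336/383) = +1 → QR.
Total quadratic residues among the 4: 3.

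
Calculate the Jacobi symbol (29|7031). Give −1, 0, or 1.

Reciprocity: 29 ≡ 1 and 7031 ≡ 3 (mod 4), so (29/7031) = +(7031/29).
Reduce top mod 29: now compute (13/29).
Reciprocity: 13 ≡ 1 and 29 ≡ 1 (mod 4), so (13/29) = +(29/13).
Reduce top mod 13: now compute (3/13).
Reciprocity: 3 ≡ 3 and 13 ≡ 1 (mod 4), so (3/13) = +(13/3).
Reduce top mod 3: now compute (1/3).
Reached (1/3) = 1. Collecting the sign flips along the way, the symbol is +1.

1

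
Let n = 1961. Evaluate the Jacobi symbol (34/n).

-1

Pull out 2: since 1961 ≡ 1 (mod 8), (2/1961) = +1.
Reciprocity: 17 ≡ 1 and 1961 ≡ 1 (mod 4), so (17/1961) = +(1961/17).
Reduce top mod 17: now compute (6/17).
Pull out 2: since 17 ≡ 1 (mod 8), (2/17) = +1.
Reciprocity: 3 ≡ 3 and 17 ≡ 1 (mod 4), so (3/17) = +(17/3).
Reduce top mod 3: now compute (2/3).
Pull out 2: since 3 ≡ 3 (mod 8), (2/3) = -1.
Reached (1/3) = 1. Collecting the sign flips along the way, the symbol is -1.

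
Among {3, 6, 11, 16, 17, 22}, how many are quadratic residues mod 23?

3

(3/23) = +1 → QR.
(6/23) = +1 → QR.
(11/23) = -1 → non-residue.
(16/23) = +1 → QR.
(17/23) = -1 → non-residue.
(22/23) = -1 → non-residue.
Total quadratic residues among the 6: 3.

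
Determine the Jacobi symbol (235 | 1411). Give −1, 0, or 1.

-1

Reciprocity: 235 ≡ 3 and 1411 ≡ 3 (mod 4), so (235/1411) = −(1411/235).
Reduce top mod 235: now compute (1/235).
Reached (1/235) = 1. Collecting the sign flips along the way, the symbol is -1.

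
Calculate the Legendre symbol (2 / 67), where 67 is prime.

-1

Euler's criterion: (2/67) ≡ 2^33 (mod 67).
2^2 ≡ 4 (mod 67)
2^4 ≡ 16 (mod 67)
2^8 ≡ 55 (mod 67)
2^16 ≡ 10 (mod 67)
2^32 ≡ 33 (mod 67)
2^33 = 2^(32+1) ≡ 66 (mod 67).
Result is 66 ≡ −1, so (2/67) = −1.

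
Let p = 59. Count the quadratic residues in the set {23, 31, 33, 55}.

0

(23/59) = -1 → non-residue.
(31/59) = -1 → non-residue.
(33/59) = -1 → non-residue.
(55/59) = -1 → non-residue.
Total quadratic residues among the 4: 0.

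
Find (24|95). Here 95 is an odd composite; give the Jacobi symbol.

Pull out 2^3: since 95 ≡ 7 (mod 8), (2/95) = +1, so (2/95)^3 = +1.
Reciprocity: 3 ≡ 3 and 95 ≡ 3 (mod 4), so (3/95) = −(95/3).
Reduce top mod 3: now compute (2/3).
Pull out 2: since 3 ≡ 3 (mod 8), (2/3) = -1.
Reached (1/3) = 1. Collecting the sign flips along the way, the symbol is +1.

1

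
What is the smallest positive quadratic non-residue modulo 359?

(2/359) = +1, so 2 is a residue.
(3/359) = +1, so 3 is a residue.
(4/359) = +1, so 4 is a residue.
(5/359) = +1, so 5 is a residue.
(6/359) = +1, so 6 is a residue.
(7/359) = −1, so 7 is the smallest positive non-residue mod 359.

7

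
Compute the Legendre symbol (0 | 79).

Top reduces to 0: gcd > 1, so the symbol is 0.

0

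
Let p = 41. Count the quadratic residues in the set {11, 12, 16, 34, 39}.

(11/41) = -1 → non-residue.
(12/41) = -1 → non-residue.
(16/41) = +1 → QR.
(34/41) = -1 → non-residue.
(39/41) = +1 → QR.
Total quadratic residues among the 5: 2.

2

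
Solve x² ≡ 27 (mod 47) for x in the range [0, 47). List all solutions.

Since 47 ≡ 3 (mod 4), a square root of 27 is 27^((47+1)/4) = 27^12 mod 47.
Repeated squaring: 27^2≡24, 27^4≡12, 27^8≡3 (mod 47).
27^12 = 27^(8+4) ≡ 36 (mod 47).
Check: 36² = 1296 ≡ 27 (mod 47). The two roots are 11 and 36.

11, 36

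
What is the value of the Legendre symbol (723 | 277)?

1

First reduce: 723 ≡ 169 (mod 277).
Reciprocity: 169 ≡ 1 and 277 ≡ 1 (mod 4), so (169/277) = +(277/169).
Reduce top mod 169: now compute (108/169).
Pull out 2^2: since 169 ≡ 1 (mod 8), (2/169) = +1, so (2/169)^2 = +1.
Reciprocity: 27 ≡ 3 and 169 ≡ 1 (mod 4), so (27/169) = +(169/27).
Reduce top mod 27: now compute (7/27).
Reciprocity: 7 ≡ 3 and 27 ≡ 3 (mod 4), so (7/27) = −(27/7).
Reduce top mod 7: now compute (6/7).
Pull out 2: since 7 ≡ 7 (mod 8), (2/7) = +1.
Reciprocity: 3 ≡ 3 and 7 ≡ 3 (mod 4), so (3/7) = −(7/3).
Reduce top mod 3: now compute (1/3).
Reached (1/3) = 1. Collecting the sign flips along the way, the symbol is +1.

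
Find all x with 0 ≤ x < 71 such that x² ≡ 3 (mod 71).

28, 43

Since 71 ≡ 3 (mod 4), a square root of 3 is 3^((71+1)/4) = 3^18 mod 71.
Repeated squaring: 3^2≡9, 3^4≡10, 3^8≡29, 3^16≡60 (mod 71).
3^18 = 3^(16+2) ≡ 43 (mod 71).
Check: 43² = 1849 ≡ 3 (mod 71). The two roots are 28 and 43.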